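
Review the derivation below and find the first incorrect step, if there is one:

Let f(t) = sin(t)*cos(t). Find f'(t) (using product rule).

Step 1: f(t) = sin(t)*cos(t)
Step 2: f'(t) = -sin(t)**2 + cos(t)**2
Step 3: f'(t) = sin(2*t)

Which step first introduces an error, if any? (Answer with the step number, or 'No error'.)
Step 3

Step 3 is incorrect due to a wrong trig function.
The step shows: sin(2*t)
The correct value should be: cos(2*t)

Explanation: cos(2*t) was incorrectly written as sin(2*t): the term cos(2*t) was incorrectly written as sin(2*t)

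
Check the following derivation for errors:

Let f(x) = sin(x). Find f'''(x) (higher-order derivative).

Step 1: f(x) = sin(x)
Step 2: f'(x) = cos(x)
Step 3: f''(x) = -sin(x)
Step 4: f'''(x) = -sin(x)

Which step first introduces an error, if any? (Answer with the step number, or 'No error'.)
Step 4

Step 4 is incorrect due to a wrong trig function.
The step shows: -sin(x)
The correct value should be: -cos(x)

Explanation: cos(x) was incorrectly written as sin(x): the term -cos(x) was incorrectly written as -sin(x)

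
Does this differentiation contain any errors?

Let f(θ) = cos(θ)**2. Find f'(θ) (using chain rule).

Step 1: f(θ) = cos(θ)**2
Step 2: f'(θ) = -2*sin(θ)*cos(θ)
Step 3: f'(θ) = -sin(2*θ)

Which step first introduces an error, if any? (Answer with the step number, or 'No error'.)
No error

All steps in this derivation are correct.
The final answer f'(θ) = -sin(2*θ) is valid.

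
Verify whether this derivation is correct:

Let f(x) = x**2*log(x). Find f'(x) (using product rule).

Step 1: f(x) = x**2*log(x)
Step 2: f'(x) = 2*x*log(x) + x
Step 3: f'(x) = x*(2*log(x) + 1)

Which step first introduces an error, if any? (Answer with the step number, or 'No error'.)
No error

All steps in this derivation are correct.
The final answer f'(x) = x*(2*log(x) + 1) is valid.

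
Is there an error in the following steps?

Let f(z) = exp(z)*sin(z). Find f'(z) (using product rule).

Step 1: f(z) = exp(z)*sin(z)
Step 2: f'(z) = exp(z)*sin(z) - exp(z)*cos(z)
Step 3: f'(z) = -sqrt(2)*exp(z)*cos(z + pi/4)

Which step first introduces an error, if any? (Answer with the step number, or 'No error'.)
Step 2

Step 2 is incorrect due to a sign flip.
The step shows: exp(z)*sin(z) - exp(z)*cos(z)
The correct value should be: exp(z)*sin(z) + exp(z)*cos(z)

Explanation: The sign of one term was flipped: the term exp(z)*cos(z) was incorrectly written as -exp(z)*cos(z)
The later steps are derived from this incorrect expression, so the error originates in Step 2.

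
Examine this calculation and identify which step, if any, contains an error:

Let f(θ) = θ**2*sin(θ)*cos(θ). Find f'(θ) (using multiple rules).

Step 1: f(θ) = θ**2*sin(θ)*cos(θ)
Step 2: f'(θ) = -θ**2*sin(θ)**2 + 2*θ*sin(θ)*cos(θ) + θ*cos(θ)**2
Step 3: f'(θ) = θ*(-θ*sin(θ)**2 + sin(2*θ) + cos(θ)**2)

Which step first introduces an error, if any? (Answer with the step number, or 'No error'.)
Step 2

Step 2 is incorrect due to a wrong exponent.
The step shows: -θ**2*sin(θ)**2 + 2*θ*sin(θ)*cos(θ) + θ*cos(θ)**2
The correct value should be: -θ**2*sin(θ)**2 + θ**2*cos(θ)**2 + 2*θ*sin(θ)*cos(θ)

Explanation: The exponent 2 on θ was incorrectly written as 1: the term θ**2*cos(θ)**2 was incorrectly written as θ*cos(θ)**2
The later steps are derived from this incorrect expression, so the error originates in Step 2.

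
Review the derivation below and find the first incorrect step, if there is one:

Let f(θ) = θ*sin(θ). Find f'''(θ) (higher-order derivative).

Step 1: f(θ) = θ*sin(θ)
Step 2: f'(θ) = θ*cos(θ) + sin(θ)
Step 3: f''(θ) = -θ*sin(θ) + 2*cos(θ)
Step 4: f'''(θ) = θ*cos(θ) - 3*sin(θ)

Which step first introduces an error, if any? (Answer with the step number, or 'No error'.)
Step 4

Step 4 is incorrect due to a sign flip.
The step shows: θ*cos(θ) - 3*sin(θ)
The correct value should be: -θ*cos(θ) - 3*sin(θ)

Explanation: The sign of one term was flipped: the term -θ*cos(θ) was incorrectly written as θ*cos(θ)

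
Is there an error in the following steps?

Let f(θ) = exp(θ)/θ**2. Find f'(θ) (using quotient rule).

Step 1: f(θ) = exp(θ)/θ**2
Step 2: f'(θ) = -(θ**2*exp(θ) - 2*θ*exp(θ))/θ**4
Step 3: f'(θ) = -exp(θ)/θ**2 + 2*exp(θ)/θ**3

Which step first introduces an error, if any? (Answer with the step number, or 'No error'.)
Step 2

Step 2 is incorrect due to a sign flip.
The step shows: -(θ**2*exp(θ) - 2*θ*exp(θ))/θ**4
The correct value should be: (θ**2*exp(θ) - 2*θ*exp(θ))/θ**4

Explanation: The sign of the whole expression was flipped: the term (θ**2*exp(θ) - 2*θ*exp(θ))/θ**4 was incorrectly written as -(θ**2*exp(θ) - 2*θ*exp(θ))/θ**4
The later steps are derived from this incorrect expression, so the error originates in Step 2.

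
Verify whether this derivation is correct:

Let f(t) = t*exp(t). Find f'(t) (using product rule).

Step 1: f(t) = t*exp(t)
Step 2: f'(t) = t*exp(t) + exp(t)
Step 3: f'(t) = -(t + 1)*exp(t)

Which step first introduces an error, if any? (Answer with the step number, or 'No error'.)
Step 3

Step 3 is incorrect due to a sign flip.
The step shows: -(t + 1)*exp(t)
The correct value should be: (t + 1)*exp(t)

Explanation: The sign of the whole expression was flipped: the term (t + 1)*exp(t) was incorrectly written as -(t + 1)*exp(t)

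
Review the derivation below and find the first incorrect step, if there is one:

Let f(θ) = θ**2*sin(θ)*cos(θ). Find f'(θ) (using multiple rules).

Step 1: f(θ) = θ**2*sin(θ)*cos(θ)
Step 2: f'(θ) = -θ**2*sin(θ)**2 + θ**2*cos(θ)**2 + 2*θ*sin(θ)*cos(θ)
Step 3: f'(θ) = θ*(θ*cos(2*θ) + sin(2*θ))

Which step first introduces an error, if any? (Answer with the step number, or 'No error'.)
No error

All steps in this derivation are correct.
The final answer f'(θ) = θ*(θ*cos(2*θ) + sin(2*θ)) is valid.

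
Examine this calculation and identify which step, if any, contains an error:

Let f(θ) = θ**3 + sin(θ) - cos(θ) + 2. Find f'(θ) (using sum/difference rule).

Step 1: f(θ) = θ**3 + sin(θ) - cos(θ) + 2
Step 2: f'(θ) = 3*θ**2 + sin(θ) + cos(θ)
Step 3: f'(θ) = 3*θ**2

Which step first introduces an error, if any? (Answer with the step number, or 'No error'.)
Step 3

Step 3 is incorrect due to a dropped term.
The step shows: 3*θ**2
The correct value should be: 3*θ**2 + sqrt(2)*sin(θ + pi/4)

Explanation: A term was dropped: the term sqrt(2)*sin(θ + pi/4) was incorrectly omitted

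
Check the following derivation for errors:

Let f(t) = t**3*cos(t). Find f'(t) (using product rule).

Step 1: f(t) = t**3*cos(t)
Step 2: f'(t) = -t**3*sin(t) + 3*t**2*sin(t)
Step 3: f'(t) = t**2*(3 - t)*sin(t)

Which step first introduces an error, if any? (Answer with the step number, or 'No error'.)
Step 2

Step 2 is incorrect due to a wrong trig function.
The step shows: -t**3*sin(t) + 3*t**2*sin(t)
The correct value should be: -t**3*sin(t) + 3*t**2*cos(t)

Explanation: cos(t) was incorrectly written as sin(t): the term 3*t**2*cos(t) was incorrectly written as 3*t**2*sin(t)
The later steps are derived from this incorrect expression, so the error originates in Step 2.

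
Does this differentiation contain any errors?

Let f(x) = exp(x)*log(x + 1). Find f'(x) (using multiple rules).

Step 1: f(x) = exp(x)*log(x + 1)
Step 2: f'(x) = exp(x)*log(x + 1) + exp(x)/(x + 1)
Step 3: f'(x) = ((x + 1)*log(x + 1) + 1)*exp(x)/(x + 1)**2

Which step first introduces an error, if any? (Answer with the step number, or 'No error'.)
Step 3

Step 3 is incorrect due to a wrong exponent.
The step shows: ((x + 1)*log(x + 1) + 1)*exp(x)/(x + 1)**2
The correct value should be: ((x + 1)*log(x + 1) + 1)*exp(x)/(x + 1)

Explanation: The exponent -1 on x + 1 was incorrectly written as -2: the term ((x + 1)*log(x + 1) + 1)*exp(x)/(x + 1) was incorrectly written as ((x + 1)*log(x + 1) + 1)*exp(x)/(x + 1)**2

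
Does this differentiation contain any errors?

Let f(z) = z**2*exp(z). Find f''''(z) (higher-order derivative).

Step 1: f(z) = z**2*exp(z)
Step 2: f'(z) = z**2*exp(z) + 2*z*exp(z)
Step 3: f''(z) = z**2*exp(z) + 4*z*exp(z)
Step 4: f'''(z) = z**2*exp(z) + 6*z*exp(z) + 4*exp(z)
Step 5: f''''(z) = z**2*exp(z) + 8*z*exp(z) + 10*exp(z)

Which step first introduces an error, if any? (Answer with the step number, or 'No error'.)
Step 3

Step 3 is incorrect due to a dropped term.
The step shows: z**2*exp(z) + 4*z*exp(z)
The correct value should be: z**2*exp(z) + 4*z*exp(z) + 2*exp(z)

Explanation: A term was dropped: the term 2*exp(z) was incorrectly omitted
The later steps are derived from this incorrect expression, so the error originates in Step 3.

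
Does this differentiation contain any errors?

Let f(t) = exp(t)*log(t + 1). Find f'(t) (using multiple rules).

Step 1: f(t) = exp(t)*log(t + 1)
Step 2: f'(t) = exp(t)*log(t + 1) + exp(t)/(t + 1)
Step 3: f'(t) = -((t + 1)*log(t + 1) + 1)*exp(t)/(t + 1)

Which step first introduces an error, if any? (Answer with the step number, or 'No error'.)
Step 3

Step 3 is incorrect due to a sign flip.
The step shows: -((t + 1)*log(t + 1) + 1)*exp(t)/(t + 1)
The correct value should be: ((t + 1)*log(t + 1) + 1)*exp(t)/(t + 1)

Explanation: The sign of the whole expression was flipped: the term ((t + 1)*log(t + 1) + 1)*exp(t)/(t + 1) was incorrectly written as -((t + 1)*log(t + 1) + 1)*exp(t)/(t + 1)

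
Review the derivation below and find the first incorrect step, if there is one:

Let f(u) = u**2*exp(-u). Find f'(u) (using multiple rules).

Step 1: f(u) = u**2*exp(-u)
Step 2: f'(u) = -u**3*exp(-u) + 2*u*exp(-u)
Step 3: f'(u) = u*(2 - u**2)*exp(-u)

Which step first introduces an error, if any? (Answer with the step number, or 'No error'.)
Step 2

Step 2 is incorrect due to a wrong exponent.
The step shows: -u**3*exp(-u) + 2*u*exp(-u)
The correct value should be: -u**2*exp(-u) + 2*u*exp(-u)

Explanation: The exponent 2 on u was incorrectly written as 3: the term -u**2*exp(-u) was incorrectly written as -u**3*exp(-u)
The later steps are derived from this incorrect expression, so the error originates in Step 2.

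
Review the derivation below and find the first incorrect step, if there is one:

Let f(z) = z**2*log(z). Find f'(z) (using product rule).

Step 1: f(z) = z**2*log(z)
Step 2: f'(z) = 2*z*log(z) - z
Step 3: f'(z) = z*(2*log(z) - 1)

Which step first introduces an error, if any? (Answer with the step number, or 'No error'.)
Step 2

Step 2 is incorrect due to a sign flip.
The step shows: 2*z*log(z) - z
The correct value should be: 2*z*log(z) + z

Explanation: The sign of one term was flipped: the term z was incorrectly written as -z
The later steps are derived from this incorrect expression, so the error originates in Step 2.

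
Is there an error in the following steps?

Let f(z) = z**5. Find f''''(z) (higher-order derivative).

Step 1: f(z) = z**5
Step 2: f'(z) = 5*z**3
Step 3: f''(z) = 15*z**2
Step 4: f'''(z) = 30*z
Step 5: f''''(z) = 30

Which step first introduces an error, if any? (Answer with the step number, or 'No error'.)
Step 2

Step 2 is incorrect due to a wrong exponent.
The step shows: 5*z**3
The correct value should be: 5*z**4

Explanation: The exponent 4 on z was incorrectly written as 3: the term 5*z**4 was incorrectly written as 5*z**3
The later steps are derived from this incorrect expression, so the error originates in Step 2.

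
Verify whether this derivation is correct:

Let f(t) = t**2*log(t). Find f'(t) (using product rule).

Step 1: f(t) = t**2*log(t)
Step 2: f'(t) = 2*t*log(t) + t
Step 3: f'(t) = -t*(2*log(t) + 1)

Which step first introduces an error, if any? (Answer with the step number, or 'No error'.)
Step 3

Step 3 is incorrect due to a sign flip.
The step shows: -t*(2*log(t) + 1)
The correct value should be: t*(2*log(t) + 1)

Explanation: The sign of the whole expression was flipped: the term t*(2*log(t) + 1) was incorrectly written as -t*(2*log(t) + 1)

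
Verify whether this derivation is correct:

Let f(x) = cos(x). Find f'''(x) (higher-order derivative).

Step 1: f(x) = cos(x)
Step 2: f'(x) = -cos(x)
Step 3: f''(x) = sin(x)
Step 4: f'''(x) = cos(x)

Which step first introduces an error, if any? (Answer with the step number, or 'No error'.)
Step 2

Step 2 is incorrect due to a wrong trig function.
The step shows: -cos(x)
The correct value should be: -sin(x)

Explanation: sin(x) was incorrectly written as cos(x): the term -sin(x) was incorrectly written as -cos(x)
The later steps are derived from this incorrect expression, so the error originates in Step 2.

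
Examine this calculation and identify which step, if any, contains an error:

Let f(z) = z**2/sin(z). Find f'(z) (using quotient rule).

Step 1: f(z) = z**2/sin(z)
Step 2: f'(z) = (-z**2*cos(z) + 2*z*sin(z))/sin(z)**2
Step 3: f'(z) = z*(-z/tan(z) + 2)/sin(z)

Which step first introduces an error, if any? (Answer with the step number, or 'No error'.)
No error

All steps in this derivation are correct.
The final answer f'(z) = z*(-z/tan(z) + 2)/sin(z) is valid.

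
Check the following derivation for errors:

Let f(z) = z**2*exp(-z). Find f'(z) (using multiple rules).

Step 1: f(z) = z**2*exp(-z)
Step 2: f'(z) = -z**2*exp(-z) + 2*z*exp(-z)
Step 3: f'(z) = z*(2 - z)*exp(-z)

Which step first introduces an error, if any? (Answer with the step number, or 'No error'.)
No error

All steps in this derivation are correct.
The final answer f'(z) = z*(2 - z)*exp(-z) is valid.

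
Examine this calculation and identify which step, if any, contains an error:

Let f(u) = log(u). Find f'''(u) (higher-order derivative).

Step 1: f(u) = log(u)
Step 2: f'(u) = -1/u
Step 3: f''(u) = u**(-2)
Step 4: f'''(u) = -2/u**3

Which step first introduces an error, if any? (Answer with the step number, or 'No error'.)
Step 2

Step 2 is incorrect due to a sign flip.
The step shows: -1/u
The correct value should be: 1/u

Explanation: The sign of the whole expression was flipped: the term 1/u was incorrectly written as -1/u
The later steps are derived from this incorrect expression, so the error originates in Step 2.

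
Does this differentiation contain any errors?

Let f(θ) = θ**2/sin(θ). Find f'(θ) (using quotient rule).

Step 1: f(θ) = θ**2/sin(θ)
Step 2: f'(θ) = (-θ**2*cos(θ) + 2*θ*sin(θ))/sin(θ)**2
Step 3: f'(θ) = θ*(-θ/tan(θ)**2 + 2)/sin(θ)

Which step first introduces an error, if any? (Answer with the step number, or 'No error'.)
Step 3

Step 3 is incorrect due to a wrong exponent.
The step shows: θ*(-θ/tan(θ)**2 + 2)/sin(θ)
The correct value should be: θ*(-θ/tan(θ) + 2)/sin(θ)

Explanation: The exponent -1 on tan(θ) was incorrectly written as -2: the term θ*(-θ/tan(θ) + 2)/sin(θ) was incorrectly written as θ*(-θ/tan(θ)**2 + 2)/sin(θ)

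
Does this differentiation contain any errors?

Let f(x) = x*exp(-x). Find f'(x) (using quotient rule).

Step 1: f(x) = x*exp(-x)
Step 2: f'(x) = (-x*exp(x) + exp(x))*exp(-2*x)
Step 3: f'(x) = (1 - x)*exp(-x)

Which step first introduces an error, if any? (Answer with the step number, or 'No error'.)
No error

All steps in this derivation are correct.
The final answer f'(x) = (1 - x)*exp(-x) is valid.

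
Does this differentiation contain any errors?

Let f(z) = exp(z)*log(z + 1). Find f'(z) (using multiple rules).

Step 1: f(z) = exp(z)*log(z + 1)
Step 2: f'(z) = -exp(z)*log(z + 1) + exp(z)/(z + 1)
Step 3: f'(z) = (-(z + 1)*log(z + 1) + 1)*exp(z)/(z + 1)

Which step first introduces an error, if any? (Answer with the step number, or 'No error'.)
Step 2

Step 2 is incorrect due to a sign flip.
The step shows: -exp(z)*log(z + 1) + exp(z)/(z + 1)
The correct value should be: exp(z)*log(z + 1) + exp(z)/(z + 1)

Explanation: The sign of one term was flipped: the term exp(z)*log(z + 1) was incorrectly written as -exp(z)*log(z + 1)
The later steps are derived from this incorrect expression, so the error originates in Step 2.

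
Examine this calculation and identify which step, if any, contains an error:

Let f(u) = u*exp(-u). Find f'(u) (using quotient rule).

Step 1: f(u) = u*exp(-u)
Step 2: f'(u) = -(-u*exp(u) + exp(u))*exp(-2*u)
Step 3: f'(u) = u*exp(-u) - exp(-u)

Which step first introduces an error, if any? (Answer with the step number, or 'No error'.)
Step 2

Step 2 is incorrect due to a sign flip.
The step shows: -(-u*exp(u) + exp(u))*exp(-2*u)
The correct value should be: (-u*exp(u) + exp(u))*exp(-2*u)

Explanation: The sign of the whole expression was flipped: the term (-u*exp(u) + exp(u))*exp(-2*u) was incorrectly written as -(-u*exp(u) + exp(u))*exp(-2*u)
The later steps are derived from this incorrect expression, so the error originates in Step 2.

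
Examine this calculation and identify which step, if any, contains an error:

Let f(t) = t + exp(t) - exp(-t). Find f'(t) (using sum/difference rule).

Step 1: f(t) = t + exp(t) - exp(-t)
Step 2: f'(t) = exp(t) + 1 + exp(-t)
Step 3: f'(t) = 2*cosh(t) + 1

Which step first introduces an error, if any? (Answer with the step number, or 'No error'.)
No error

All steps in this derivation are correct.
The final answer f'(t) = 2*cosh(t) + 1 is valid.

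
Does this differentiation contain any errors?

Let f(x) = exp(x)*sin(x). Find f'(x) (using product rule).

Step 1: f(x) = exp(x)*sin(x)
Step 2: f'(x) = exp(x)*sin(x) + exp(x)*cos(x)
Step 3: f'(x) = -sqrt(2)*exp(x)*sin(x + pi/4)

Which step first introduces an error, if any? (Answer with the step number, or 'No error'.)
Step 3

Step 3 is incorrect due to a sign flip.
The step shows: -sqrt(2)*exp(x)*sin(x + pi/4)
The correct value should be: sqrt(2)*exp(x)*sin(x + pi/4)

Explanation: The sign of the whole expression was flipped: the term sqrt(2)*exp(x)*sin(x + pi/4) was incorrectly written as -sqrt(2)*exp(x)*sin(x + pi/4)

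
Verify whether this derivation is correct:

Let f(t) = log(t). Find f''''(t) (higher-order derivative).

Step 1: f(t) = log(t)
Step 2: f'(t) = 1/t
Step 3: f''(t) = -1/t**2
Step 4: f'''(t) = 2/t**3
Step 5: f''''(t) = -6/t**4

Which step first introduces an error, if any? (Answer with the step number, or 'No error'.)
No error

All steps in this derivation are correct.
The final answer f''''(t) = -6/t**4 is valid.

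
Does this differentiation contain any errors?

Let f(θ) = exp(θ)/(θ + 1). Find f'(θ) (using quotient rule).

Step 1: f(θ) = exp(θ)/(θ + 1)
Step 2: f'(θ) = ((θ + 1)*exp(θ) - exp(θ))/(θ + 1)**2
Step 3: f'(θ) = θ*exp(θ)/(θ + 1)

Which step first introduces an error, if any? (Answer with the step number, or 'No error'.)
Step 3

Step 3 is incorrect due to a wrong exponent.
The step shows: θ*exp(θ)/(θ + 1)
The correct value should be: θ*exp(θ)/(θ + 1)**2

Explanation: The exponent -2 on θ + 1 was incorrectly written as -1: the term θ*exp(θ)/(θ + 1)**2 was incorrectly written as θ*exp(θ)/(θ + 1)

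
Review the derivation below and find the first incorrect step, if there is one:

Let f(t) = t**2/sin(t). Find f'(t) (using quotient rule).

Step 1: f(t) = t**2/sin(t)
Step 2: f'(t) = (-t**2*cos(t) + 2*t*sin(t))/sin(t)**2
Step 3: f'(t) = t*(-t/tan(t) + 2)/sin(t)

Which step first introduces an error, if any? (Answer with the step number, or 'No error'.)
No error

All steps in this derivation are correct.
The final answer f'(t) = t*(-t/tan(t) + 2)/sin(t) is valid.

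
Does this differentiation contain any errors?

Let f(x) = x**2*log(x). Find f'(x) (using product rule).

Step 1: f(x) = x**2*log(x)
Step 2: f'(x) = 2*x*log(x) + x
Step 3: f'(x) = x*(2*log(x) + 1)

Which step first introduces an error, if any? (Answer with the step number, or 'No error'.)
No error

All steps in this derivation are correct.
The final answer f'(x) = x*(2*log(x) + 1) is valid.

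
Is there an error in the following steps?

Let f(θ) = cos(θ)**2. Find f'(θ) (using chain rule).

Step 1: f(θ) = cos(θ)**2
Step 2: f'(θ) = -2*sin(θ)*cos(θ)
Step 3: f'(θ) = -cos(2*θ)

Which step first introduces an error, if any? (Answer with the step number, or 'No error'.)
Step 3

Step 3 is incorrect due to a wrong trig function.
The step shows: -cos(2*θ)
The correct value should be: -sin(2*θ)

Explanation: sin(2*θ) was incorrectly written as cos(2*θ): the term -sin(2*θ) was incorrectly written as -cos(2*θ)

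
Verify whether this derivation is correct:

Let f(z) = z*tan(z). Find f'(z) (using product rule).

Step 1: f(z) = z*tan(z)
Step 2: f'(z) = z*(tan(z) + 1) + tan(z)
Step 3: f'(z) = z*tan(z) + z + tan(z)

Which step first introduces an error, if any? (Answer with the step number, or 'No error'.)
Step 2

Step 2 is incorrect due to a wrong exponent.
The step shows: z*(tan(z) + 1) + tan(z)
The correct value should be: z*(tan(z)**2 + 1) + tan(z)

Explanation: The exponent 2 on tan(z) was incorrectly written as 1: the term z*(tan(z)**2 + 1) was incorrectly written as z*(tan(z) + 1)
The later steps are derived from this incorrect expression, so the error originates in Step 2.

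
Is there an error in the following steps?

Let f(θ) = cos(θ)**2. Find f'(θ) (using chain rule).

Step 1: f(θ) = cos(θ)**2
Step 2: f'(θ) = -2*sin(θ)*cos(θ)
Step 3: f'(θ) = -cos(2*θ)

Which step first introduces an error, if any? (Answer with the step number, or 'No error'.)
Step 3

Step 3 is incorrect due to a wrong trig function.
The step shows: -cos(2*θ)
The correct value should be: -sin(2*θ)

Explanation: sin(2*θ) was incorrectly written as cos(2*θ): the term -sin(2*θ) was incorrectly written as -cos(2*θ)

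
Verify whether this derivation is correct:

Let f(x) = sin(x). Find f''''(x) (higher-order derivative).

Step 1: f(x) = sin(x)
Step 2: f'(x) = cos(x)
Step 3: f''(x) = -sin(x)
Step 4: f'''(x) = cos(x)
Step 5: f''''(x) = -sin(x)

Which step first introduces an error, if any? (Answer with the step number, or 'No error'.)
Step 4

Step 4 is incorrect due to a sign flip.
The step shows: cos(x)
The correct value should be: -cos(x)

Explanation: The sign of the whole expression was flipped: the term -cos(x) was incorrectly written as cos(x)
The later steps are derived from this incorrect expression, so the error originates in Step 4.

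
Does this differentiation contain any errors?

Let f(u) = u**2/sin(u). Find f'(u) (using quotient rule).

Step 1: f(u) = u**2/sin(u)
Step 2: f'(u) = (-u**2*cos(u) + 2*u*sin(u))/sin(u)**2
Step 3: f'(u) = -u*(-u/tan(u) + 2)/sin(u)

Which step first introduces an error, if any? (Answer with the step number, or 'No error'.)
Step 3

Step 3 is incorrect due to a sign flip.
The step shows: -u*(-u/tan(u) + 2)/sin(u)
The correct value should be: u*(-u/tan(u) + 2)/sin(u)

Explanation: The sign of the whole expression was flipped: the term u*(-u/tan(u) + 2)/sin(u) was incorrectly written as -u*(-u/tan(u) + 2)/sin(u)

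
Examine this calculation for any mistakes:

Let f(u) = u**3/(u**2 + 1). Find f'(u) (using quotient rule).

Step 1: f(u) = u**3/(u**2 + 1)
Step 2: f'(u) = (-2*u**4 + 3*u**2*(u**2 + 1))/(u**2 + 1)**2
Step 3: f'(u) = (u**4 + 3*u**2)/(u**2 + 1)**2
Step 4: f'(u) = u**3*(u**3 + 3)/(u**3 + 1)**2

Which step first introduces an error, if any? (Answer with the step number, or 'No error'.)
Step 4

Step 4 is incorrect due to a wrong exponent.
The step shows: u**3*(u**3 + 3)/(u**3 + 1)**2
The correct value should be: u**2*(u**2 + 3)/(u**2 + 1)**2

Explanation: The exponent 2 on u was incorrectly written as 3: the term u**2*(u**2 + 3)/(u**2 + 1)**2 was incorrectly written as u**3*(u**3 + 3)/(u**3 + 1)**2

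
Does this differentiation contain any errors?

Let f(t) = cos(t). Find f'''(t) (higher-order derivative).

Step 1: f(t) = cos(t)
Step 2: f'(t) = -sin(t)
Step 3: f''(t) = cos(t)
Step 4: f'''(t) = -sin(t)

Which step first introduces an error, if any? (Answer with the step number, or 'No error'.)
Step 3

Step 3 is incorrect due to a sign flip.
The step shows: cos(t)
The correct value should be: -cos(t)

Explanation: The sign of the whole expression was flipped: the term -cos(t) was incorrectly written as cos(t)
The later steps are derived from this incorrect expression, so the error originates in Step 3.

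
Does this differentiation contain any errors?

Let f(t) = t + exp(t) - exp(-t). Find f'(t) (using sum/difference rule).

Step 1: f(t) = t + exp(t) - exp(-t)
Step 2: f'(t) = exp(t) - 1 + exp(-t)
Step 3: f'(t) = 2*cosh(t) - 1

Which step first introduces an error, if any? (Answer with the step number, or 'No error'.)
Step 2

Step 2 is incorrect due to a sign flip.
The step shows: exp(t) - 1 + exp(-t)
The correct value should be: exp(t) + 1 + exp(-t)

Explanation: The sign of one term was flipped: the term 1 was incorrectly written as -1
The later steps are derived from this incorrect expression, so the error originates in Step 2.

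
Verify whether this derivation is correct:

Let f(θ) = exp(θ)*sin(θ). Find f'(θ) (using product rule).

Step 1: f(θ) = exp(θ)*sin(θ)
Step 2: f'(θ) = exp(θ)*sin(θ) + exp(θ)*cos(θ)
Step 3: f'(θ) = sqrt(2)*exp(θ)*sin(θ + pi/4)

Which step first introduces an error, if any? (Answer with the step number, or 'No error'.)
No error

All steps in this derivation are correct.
The final answer f'(θ) = sqrt(2)*exp(θ)*sin(θ + pi/4) is valid.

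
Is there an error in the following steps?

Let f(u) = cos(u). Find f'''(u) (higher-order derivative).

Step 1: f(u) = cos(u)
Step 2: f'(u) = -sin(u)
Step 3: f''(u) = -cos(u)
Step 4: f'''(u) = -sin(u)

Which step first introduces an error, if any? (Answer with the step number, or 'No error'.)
Step 4

Step 4 is incorrect due to a sign flip.
The step shows: -sin(u)
The correct value should be: sin(u)

Explanation: The sign of the whole expression was flipped: the term sin(u) was incorrectly written as -sin(u)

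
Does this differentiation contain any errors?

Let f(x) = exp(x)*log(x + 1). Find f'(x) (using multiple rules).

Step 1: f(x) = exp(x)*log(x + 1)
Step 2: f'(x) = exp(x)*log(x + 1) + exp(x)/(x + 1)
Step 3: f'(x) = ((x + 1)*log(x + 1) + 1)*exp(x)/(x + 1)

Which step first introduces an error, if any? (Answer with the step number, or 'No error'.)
No error

All steps in this derivation are correct.
The final answer f'(x) = ((x + 1)*log(x + 1) + 1)*exp(x)/(x + 1) is valid.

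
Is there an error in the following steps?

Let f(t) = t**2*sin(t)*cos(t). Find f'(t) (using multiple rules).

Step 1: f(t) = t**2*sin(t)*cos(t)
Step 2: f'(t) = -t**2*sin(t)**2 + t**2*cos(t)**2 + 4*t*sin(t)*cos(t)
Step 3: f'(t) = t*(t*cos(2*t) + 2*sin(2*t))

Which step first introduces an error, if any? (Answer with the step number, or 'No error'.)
Step 2

Step 2 is incorrect due to a wrong coefficient.
The step shows: -t**2*sin(t)**2 + t**2*cos(t)**2 + 4*t*sin(t)*cos(t)
The correct value should be: -t**2*sin(t)**2 + t**2*cos(t)**2 + 2*t*sin(t)*cos(t)

Explanation: The coefficient 2 was incorrectly written as 4: the term 2*t*sin(t)*cos(t) was incorrectly written as 4*t*sin(t)*cos(t)
The later steps are derived from this incorrect expression, so the error originates in Step 2.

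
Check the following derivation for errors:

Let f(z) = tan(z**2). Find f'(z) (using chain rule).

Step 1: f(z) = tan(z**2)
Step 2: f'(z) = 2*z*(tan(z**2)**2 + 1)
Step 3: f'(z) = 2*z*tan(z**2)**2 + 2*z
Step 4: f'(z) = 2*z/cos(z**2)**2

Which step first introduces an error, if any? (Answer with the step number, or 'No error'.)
No error

All steps in this derivation are correct.
The final answer f'(z) = 2*z/cos(z**2)**2 is valid.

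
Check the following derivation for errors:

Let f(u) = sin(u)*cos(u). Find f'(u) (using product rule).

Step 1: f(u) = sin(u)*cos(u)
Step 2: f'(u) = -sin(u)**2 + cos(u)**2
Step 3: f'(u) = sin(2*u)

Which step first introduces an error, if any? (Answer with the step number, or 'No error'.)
Step 3

Step 3 is incorrect due to a wrong trig function.
The step shows: sin(2*u)
The correct value should be: cos(2*u)

Explanation: cos(2*u) was incorrectly written as sin(2*u): the term cos(2*u) was incorrectly written as sin(2*u)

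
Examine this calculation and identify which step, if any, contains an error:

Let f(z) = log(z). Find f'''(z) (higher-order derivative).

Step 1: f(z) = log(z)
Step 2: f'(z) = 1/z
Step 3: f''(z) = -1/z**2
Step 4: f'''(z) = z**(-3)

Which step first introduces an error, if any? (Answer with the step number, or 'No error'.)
Step 4

Step 4 is incorrect due to a wrong coefficient.
The step shows: z**(-3)
The correct value should be: 2/z**3

Explanation: The coefficient 2 was incorrectly written as 1: the term 2/z**3 was incorrectly written as z**(-3)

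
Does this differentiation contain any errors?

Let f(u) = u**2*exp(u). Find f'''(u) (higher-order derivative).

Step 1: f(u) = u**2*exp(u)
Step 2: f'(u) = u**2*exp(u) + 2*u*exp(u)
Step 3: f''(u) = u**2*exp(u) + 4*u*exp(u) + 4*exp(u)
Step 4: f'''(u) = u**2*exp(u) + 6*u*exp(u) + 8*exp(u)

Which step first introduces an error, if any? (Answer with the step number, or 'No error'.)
Step 3

Step 3 is incorrect due to a wrong coefficient.
The step shows: u**2*exp(u) + 4*u*exp(u) + 4*exp(u)
The correct value should be: u**2*exp(u) + 4*u*exp(u) + 2*exp(u)

Explanation: The coefficient 2 was incorrectly written as 4: the term 2*exp(u) was incorrectly written as 4*exp(u)
The later steps are derived from this incorrect expression, so the error originates in Step 3.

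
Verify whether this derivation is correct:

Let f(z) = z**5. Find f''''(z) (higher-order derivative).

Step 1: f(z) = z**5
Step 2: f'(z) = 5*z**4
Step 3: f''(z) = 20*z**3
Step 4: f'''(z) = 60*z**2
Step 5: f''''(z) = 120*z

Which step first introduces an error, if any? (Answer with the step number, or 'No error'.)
No error

All steps in this derivation are correct.
The final answer f''''(z) = 120*z is valid.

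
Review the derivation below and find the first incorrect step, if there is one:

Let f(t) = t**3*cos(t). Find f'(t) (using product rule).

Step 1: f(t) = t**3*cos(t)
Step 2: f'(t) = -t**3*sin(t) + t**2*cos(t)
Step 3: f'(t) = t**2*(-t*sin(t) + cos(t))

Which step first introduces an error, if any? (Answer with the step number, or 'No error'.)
Step 2

Step 2 is incorrect due to a wrong coefficient.
The step shows: -t**3*sin(t) + t**2*cos(t)
The correct value should be: -t**3*sin(t) + 3*t**2*cos(t)

Explanation: The coefficient 3 was incorrectly written as 1: the term 3*t**2*cos(t) was incorrectly written as t**2*cos(t)
The later steps are derived from this incorrect expression, so the error originates in Step 2.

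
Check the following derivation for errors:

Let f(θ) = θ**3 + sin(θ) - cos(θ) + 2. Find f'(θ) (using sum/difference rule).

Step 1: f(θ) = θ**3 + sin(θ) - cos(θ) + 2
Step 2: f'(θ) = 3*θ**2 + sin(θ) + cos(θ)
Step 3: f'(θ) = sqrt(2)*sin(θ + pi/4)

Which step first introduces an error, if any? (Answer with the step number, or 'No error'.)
Step 3

Step 3 is incorrect due to a dropped term.
The step shows: sqrt(2)*sin(θ + pi/4)
The correct value should be: 3*θ**2 + sqrt(2)*sin(θ + pi/4)

Explanation: A term was dropped: the term 3*θ**2 was incorrectly omitted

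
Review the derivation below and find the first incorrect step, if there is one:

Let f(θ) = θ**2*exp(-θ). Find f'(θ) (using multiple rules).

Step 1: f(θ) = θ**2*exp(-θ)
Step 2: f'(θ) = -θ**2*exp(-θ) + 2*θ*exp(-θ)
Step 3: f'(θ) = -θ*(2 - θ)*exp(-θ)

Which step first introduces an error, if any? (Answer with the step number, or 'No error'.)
Step 3

Step 3 is incorrect due to a sign flip.
The step shows: -θ*(2 - θ)*exp(-θ)
The correct value should be: θ*(2 - θ)*exp(-θ)

Explanation: The sign of the whole expression was flipped: the term θ*(2 - θ)*exp(-θ) was incorrectly written as -θ*(2 - θ)*exp(-θ)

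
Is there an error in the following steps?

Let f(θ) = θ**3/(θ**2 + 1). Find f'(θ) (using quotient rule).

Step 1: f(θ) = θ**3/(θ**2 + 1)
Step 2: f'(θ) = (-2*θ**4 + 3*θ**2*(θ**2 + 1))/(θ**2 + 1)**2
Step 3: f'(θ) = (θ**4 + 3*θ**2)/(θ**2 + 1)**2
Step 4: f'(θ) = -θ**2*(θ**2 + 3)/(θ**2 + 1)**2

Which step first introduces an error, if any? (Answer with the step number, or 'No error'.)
Step 4

Step 4 is incorrect due to a sign flip.
The step shows: -θ**2*(θ**2 + 3)/(θ**2 + 1)**2
The correct value should be: θ**2*(θ**2 + 3)/(θ**2 + 1)**2

Explanation: The sign of the whole expression was flipped: the term θ**2*(θ**2 + 3)/(θ**2 + 1)**2 was incorrectly written as -θ**2*(θ**2 + 3)/(θ**2 + 1)**2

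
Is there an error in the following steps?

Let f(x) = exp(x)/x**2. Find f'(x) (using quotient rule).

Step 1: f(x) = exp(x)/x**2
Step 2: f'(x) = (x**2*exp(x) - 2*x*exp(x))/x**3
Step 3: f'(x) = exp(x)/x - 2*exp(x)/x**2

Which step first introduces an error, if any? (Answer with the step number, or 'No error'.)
Step 2

Step 2 is incorrect due to a wrong exponent.
The step shows: (x**2*exp(x) - 2*x*exp(x))/x**3
The correct value should be: (x**2*exp(x) - 2*x*exp(x))/x**4

Explanation: The exponent -4 on x was incorrectly written as -3: the term (x**2*exp(x) - 2*x*exp(x))/x**4 was incorrectly written as (x**2*exp(x) - 2*x*exp(x))/x**3
The later steps are derived from this incorrect expression, so the error originates in Step 2.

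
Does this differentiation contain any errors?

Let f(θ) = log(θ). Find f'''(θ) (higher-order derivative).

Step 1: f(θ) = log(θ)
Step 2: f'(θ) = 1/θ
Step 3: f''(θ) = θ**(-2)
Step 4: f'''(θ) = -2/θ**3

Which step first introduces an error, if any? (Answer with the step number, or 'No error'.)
Step 3

Step 3 is incorrect due to a sign flip.
The step shows: θ**(-2)
The correct value should be: -1/θ**2

Explanation: The sign of the whole expression was flipped: the term -1/θ**2 was incorrectly written as θ**(-2)
The later steps are derived from this incorrect expression, so the error originates in Step 3.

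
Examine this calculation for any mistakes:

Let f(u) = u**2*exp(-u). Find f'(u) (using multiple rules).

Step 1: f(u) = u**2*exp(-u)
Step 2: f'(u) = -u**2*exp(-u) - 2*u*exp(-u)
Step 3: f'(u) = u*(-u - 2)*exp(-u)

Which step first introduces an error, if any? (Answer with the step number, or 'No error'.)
Step 2

Step 2 is incorrect due to a sign flip.
The step shows: -u**2*exp(-u) - 2*u*exp(-u)
The correct value should be: -u**2*exp(-u) + 2*u*exp(-u)

Explanation: The sign of one term was flipped: the term 2*u*exp(-u) was incorrectly written as -2*u*exp(-u)
The later steps are derived from this incorrect expression, so the error originates in Step 2.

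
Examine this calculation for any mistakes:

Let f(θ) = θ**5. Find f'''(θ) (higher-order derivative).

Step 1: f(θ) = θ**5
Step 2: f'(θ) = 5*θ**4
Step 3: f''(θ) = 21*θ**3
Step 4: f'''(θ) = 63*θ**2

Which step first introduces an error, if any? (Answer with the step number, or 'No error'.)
Step 3

Step 3 is incorrect due to a wrong coefficient.
The step shows: 21*θ**3
The correct value should be: 20*θ**3

Explanation: The coefficient 20 was incorrectly written as 21: the term 20*θ**3 was incorrectly written as 21*θ**3
The later steps are derived from this incorrect expression, so the error originates in Step 3.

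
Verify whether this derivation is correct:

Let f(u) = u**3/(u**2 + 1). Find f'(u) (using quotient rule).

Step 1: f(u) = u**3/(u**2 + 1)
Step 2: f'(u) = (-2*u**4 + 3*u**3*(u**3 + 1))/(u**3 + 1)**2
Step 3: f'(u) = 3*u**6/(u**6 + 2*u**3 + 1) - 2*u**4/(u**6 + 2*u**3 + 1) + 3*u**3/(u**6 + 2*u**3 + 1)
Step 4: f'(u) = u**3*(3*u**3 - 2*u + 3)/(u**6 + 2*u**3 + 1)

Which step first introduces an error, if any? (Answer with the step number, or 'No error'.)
Step 2

Step 2 is incorrect due to a wrong exponent.
The step shows: (-2*u**4 + 3*u**3*(u**3 + 1))/(u**3 + 1)**2
The correct value should be: (-2*u**4 + 3*u**2*(u**2 + 1))/(u**2 + 1)**2

Explanation: The exponent 2 on u was incorrectly written as 3: the term (-2*u**4 + 3*u**2*(u**2 + 1))/(u**2 + 1)**2 was incorrectly written as (-2*u**4 + 3*u**3*(u**3 + 1))/(u**3 + 1)**2
The later steps are derived from this incorrect expression, so the error originates in Step 2.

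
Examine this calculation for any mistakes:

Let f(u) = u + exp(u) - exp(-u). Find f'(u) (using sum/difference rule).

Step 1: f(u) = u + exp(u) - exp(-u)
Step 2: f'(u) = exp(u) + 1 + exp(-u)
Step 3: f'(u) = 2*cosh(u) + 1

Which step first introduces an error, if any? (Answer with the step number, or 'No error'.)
No error

All steps in this derivation are correct.
The final answer f'(u) = 2*cosh(u) + 1 is valid.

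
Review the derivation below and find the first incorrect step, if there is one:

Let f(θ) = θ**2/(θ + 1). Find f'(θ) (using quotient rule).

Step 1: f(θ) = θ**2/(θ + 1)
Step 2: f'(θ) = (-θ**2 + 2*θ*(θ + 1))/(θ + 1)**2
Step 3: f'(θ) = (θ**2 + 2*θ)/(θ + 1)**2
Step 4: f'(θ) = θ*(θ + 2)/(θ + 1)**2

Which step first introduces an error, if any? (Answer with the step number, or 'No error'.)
No error

All steps in this derivation are correct.
The final answer f'(θ) = θ*(θ + 2)/(θ + 1)**2 is valid.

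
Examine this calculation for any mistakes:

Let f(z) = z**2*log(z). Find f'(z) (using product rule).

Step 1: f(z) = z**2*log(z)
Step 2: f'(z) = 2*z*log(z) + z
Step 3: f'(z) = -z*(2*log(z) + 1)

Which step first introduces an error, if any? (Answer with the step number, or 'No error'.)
Step 3

Step 3 is incorrect due to a sign flip.
The step shows: -z*(2*log(z) + 1)
The correct value should be: z*(2*log(z) + 1)

Explanation: The sign of the whole expression was flipped: the term z*(2*log(z) + 1) was incorrectly written as -z*(2*log(z) + 1)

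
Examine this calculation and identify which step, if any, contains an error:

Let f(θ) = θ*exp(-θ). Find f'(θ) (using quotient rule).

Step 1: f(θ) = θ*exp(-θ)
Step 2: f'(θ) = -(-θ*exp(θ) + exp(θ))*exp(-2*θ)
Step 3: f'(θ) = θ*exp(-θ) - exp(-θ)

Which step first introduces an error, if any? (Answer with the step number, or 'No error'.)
Step 2

Step 2 is incorrect due to a sign flip.
The step shows: -(-θ*exp(θ) + exp(θ))*exp(-2*θ)
The correct value should be: (-θ*exp(θ) + exp(θ))*exp(-2*θ)

Explanation: The sign of the whole expression was flipped: the term (-θ*exp(θ) + exp(θ))*exp(-2*θ) was incorrectly written as -(-θ*exp(θ) + exp(θ))*exp(-2*θ)
The later steps are derived from this incorrect expression, so the error originates in Step 2.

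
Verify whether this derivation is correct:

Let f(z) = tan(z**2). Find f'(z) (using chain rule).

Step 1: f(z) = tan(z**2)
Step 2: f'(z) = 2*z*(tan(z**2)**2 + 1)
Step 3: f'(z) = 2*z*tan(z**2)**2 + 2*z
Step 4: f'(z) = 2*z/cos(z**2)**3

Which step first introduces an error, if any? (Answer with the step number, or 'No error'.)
Step 4

Step 4 is incorrect due to a wrong exponent.
The step shows: 2*z/cos(z**2)**3
The correct value should be: 2*z/cos(z**2)**2

Explanation: The exponent -2 on cos(z**2) was incorrectly written as -3: the term 2*z/cos(z**2)**2 was incorrectly written as 2*z/cos(z**2)**3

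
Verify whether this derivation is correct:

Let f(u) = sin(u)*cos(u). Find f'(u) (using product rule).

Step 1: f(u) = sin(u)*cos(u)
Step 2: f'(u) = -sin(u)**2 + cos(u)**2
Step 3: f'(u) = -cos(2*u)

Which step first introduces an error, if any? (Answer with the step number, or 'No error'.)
Step 3

Step 3 is incorrect due to a sign flip.
The step shows: -cos(2*u)
The correct value should be: cos(2*u)

Explanation: The sign of the whole expression was flipped: the term cos(2*u) was incorrectly written as -cos(2*u)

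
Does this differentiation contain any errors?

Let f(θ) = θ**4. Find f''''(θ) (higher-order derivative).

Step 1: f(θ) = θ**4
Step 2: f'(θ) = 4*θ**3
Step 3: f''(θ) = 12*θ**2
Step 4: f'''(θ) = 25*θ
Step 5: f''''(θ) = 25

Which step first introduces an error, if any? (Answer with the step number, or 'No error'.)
Step 4

Step 4 is incorrect due to a wrong coefficient.
The step shows: 25*θ
The correct value should be: 24*θ

Explanation: The coefficient 24 was incorrectly written as 25: the term 24*θ was incorrectly written as 25*θ
The later steps are derived from this incorrect expression, so the error originates in Step 4.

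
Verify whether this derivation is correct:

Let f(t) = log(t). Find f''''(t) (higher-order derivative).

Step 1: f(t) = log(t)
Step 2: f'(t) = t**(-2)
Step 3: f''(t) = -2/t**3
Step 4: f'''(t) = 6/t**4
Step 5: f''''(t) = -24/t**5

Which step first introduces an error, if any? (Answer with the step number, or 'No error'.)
Step 2

Step 2 is incorrect due to a wrong exponent.
The step shows: t**(-2)
The correct value should be: 1/t

Explanation: The exponent -1 on t was incorrectly written as -2: the term 1/t was incorrectly written as t**(-2)
The later steps are derived from this incorrect expression, so the error originates in Step 2.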